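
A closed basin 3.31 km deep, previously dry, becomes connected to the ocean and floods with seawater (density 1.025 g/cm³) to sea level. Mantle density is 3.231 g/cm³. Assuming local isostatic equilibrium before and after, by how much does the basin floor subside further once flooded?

1.54 km

After flooding the water column is d + s deep. Its weight must equal the weight of mantle displaced by the extra subsidence s: (d + s) ρ_w = s ρ_m.
s = d ρ_w / (ρ_m − ρ_w) = 3.31 km × 1.025/(3.231 − 1.025) = 1.54 km.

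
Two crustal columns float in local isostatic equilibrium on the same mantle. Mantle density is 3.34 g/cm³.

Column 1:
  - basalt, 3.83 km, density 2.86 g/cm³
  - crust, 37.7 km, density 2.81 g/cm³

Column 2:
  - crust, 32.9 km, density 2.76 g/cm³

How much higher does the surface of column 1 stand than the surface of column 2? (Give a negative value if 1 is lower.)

For any compensation level in the mantle, the mantle terms cancel and isostasy reduces to e = (Σt_1 − Σt_2) − (Σ(ρt)_1 − Σ(ρt)_2) / ρ_m.
Σt_1 = 41.53 km; Σt_2 = 32.9 km; Σ(ρt)_1 = 116.8908; Σ(ρt)_2 = 90.804 (in km·g/cm³).
e = (41.53 − 32.9) − (116.8908 − 90.804) / 3.34 = 0.82 km.

0.82 km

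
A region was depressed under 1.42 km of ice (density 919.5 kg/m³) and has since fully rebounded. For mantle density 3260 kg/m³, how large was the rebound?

0.401 km

Removing the load lets mantle flow back in; uplift u satisfies ρ_ice t = ρ_m u.
u = t ρ_ice/ρ_m = 1.42 km × 919.5/3260 = 0.401 km.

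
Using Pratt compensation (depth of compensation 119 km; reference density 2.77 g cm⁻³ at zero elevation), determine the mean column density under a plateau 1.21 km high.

Pratt balance: ρ_ref D = ρ (D + h).
ρ = ρ_ref D/(D + h) = 2.77 × 119 km/(119 km + 1.21 km) = 2.74 g cm⁻³.

2.74 g cm⁻³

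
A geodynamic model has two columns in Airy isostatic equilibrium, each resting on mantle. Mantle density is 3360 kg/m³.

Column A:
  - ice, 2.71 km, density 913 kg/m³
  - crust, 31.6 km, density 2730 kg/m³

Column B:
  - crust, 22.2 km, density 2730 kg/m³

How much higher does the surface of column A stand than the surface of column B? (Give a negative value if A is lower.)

For any compensation level in the mantle, the mantle terms cancel and isostasy reduces to e = (Σt_A − Σt_B) − (Σ(ρt)_A − Σ(ρt)_B) / ρ_m.
Σt_A = 34.31 km; Σt_B = 22.2 km; Σ(ρt)_A = 88742.23; Σ(ρt)_B = 60606 (in km·kg/m³).
e = (34.31 − 22.2) − (88742.23 − 60606) / 3360 = 3.74 km.

3.74 km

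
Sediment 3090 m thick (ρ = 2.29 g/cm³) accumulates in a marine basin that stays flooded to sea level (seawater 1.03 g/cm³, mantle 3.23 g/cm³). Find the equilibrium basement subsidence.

1770 m

Submarine loading: the sediment displaces seawater, and the subsidence is in turn flooded, so s (ρ_m − ρ_w) = t (ρ_sed − ρ_w).
s = 3090 m × (2.29 − 1.03) / (3.23 − 1.03) = 1770 m.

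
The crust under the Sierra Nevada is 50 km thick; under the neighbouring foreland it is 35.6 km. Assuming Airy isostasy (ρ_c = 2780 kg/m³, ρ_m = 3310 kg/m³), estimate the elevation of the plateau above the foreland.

Excess crust Δ = 50 km − 35.6 km = 14.4 km, split between elevation h and root r with h + r = Δ.
Airy balance ρ_c h = (ρ_m − ρ_c) r gives r = h ρ_c/(ρ_m − ρ_c), so h (1 + ρ_c/(ρ_m − ρ_c)) = Δ, i.e. h = Δ (ρ_m − ρ_c)/ρ_m.
h = 14.4 km × 530/3310 = 2.31 km.

2.31 km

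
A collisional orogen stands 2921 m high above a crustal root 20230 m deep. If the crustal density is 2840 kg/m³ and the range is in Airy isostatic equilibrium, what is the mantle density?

Airy balance: ρ_c h = (ρ_m − ρ_c) r → ρ_m = ρ_c (1 + h/r).
ρ_m = 2840 × (1 + 2921 m/20230 m) = 3250 kg/m³.

3250 kg/m³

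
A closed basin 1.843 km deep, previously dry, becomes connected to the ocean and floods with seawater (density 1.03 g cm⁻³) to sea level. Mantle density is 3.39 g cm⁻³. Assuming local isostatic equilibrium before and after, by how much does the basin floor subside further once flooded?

0.804 km

After flooding the water column is d + s deep. Its weight must equal the weight of mantle displaced by the extra subsidence s: (d + s) ρ_w = s ρ_m.
s = d ρ_w / (ρ_m − ρ_w) = 1.843 km × 1.03/(3.39 − 1.03) = 0.804 km.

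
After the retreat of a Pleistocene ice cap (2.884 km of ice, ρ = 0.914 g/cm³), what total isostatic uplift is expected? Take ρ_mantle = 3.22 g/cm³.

Removing the load lets mantle flow back in; uplift u satisfies ρ_ice t = ρ_m u.
u = t ρ_ice/ρ_m = 2.884 km × 0.914/3.22 = 0.819 km.

0.819 km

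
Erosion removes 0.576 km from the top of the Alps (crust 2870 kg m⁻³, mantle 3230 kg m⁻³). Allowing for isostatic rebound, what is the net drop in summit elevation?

Rebound u = e ρ_c/ρ_m = 0.576 km × 2870/3230 = 0.5118 km.
Net surface drop = e − u = 0.576 km − 0.5118 km = e (ρ_m − ρ_c)/ρ_m = 0.0642 km.

0.0642 km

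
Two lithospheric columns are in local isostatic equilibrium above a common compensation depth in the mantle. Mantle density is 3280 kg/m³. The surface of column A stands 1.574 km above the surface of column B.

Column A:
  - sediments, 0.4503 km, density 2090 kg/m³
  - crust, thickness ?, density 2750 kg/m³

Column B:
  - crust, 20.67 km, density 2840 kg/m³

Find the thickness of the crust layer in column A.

Take the compensation level at the base of the deeper column (depth z_c below the surface of column A) and equate Σ ρ_i t_i down to z_c; mantle fills any gap and the z_c terms cancel.
Column A: 0.4503×2090 + x×2750 + (z_c − 0.4503 − x)×3280
Column B: 1.574×0 + 20.67×2840 + (z_c − 1.574 − 20.67)×3280
The z_c×3280 term appears on both sides and cancels. Collect the known terms of each column as K = Σ(ρt)_known − 3280 × (depth of known layers): K_A = 941.127 − 3280×0.4503 = −535.857; K_B = 58702.8 − 3280×(1.574 + 20.67) = −14257.52.
Balance: K_A − x×(3280 − 2750) = K_B, so x = (K_A − K_B)/(3280 − 2750) = 13721.7/530 = 25.9 km.

25.9 km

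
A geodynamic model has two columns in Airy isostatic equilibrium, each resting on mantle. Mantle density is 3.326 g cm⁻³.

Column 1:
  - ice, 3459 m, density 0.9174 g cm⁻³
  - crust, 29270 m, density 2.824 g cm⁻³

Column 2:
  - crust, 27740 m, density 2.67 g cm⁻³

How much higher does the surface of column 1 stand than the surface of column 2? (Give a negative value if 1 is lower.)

For any compensation level in the mantle, the mantle terms cancel and isostasy reduces to e = (Σt_1 − Σt_2) − (Σ(ρt)_1 − Σ(ρt)_2) / ρ_m.
Σt_1 = 32729 m; Σt_2 = 27740 m; Σ(ρt)_1 = 85831.7666; Σ(ρt)_2 = 74065.8 (in m·g cm⁻³).
e = (32729 − 27740) − (85831.7666 − 74065.8) / 3.326 = 1450 m.

1450 m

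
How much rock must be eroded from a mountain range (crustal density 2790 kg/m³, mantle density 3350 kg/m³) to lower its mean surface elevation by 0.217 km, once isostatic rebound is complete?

1.3 km

Net drop Δ = e − u = e − e ρ_c/ρ_m = e (ρ_m − ρ_c)/ρ_m.
e = Δ ρ_m/(ρ_m − ρ_c) = 0.217 km × 3350/560 = 1.3 km.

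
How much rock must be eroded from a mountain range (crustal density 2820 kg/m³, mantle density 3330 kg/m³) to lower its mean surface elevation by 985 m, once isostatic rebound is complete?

6430 m

Net drop Δ = e − u = e − e ρ_c/ρ_m = e (ρ_m − ρ_c)/ρ_m.
e = Δ ρ_m/(ρ_m − ρ_c) = 985 m × 3330/510 = 6430 m.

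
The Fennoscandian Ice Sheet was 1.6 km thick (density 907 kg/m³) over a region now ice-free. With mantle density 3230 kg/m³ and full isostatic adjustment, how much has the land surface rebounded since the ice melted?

Removing the load lets mantle flow back in; uplift u satisfies ρ_ice t = ρ_m u.
u = t ρ_ice/ρ_m = 1.6 km × 907/3230 = 0.449 km.

0.449 km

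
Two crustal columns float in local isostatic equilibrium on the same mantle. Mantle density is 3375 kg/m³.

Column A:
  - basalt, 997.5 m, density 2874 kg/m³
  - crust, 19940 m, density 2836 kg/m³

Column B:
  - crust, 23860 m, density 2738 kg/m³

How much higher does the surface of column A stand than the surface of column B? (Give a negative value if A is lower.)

−1170 m

For any compensation level in the mantle, the mantle terms cancel and isostasy reduces to e = (Σt_A − Σt_B) − (Σ(ρt)_A − Σ(ρt)_B) / ρ_m.
Σt_A = 20937.5 m; Σt_B = 23860 m; Σ(ρt)_A = 59416655; Σ(ρt)_B = 65328680 (in m·kg/m³).
e = (20937.5 − 23860) − (59416655 − 65328680) / 3375 = −1170 m.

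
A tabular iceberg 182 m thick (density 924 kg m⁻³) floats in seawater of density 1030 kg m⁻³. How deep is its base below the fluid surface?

163 m

Draft d = t ρ_obj/ρ_fluid = 182 m × 924/1030 = 163 m.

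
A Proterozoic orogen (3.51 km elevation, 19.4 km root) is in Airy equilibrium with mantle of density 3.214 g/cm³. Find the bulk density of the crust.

2.72 g/cm³

ρ_c h = (ρ_m − ρ_c) r → ρ_c (h + r) = ρ_m r → ρ_c = ρ_m r / (h + r).
ρ_c = 3.214 × 19.4 km / (3.51 km + 19.4 km) = 2.72 g/cm³.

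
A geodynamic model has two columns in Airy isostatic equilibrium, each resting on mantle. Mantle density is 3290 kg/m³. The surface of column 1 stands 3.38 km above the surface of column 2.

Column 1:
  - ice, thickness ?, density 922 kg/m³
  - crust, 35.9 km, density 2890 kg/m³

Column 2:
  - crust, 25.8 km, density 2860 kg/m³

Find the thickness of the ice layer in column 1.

3.32 km

Take the compensation level at the base of the deeper column (depth z_c below the surface of column 1) and equate Σ ρ_i t_i down to z_c; mantle fills any gap and the z_c terms cancel.
Column 1: x×922 + 35.9×2890 + (z_c − 35.9 − x)×3290
Column 2: 3.38×0 + 25.8×2860 + (z_c − 3.38 − 25.8)×3290
The z_c×3290 term appears on both sides and cancels. Collect the known terms of each column as K = Σ(ρt)_known − 3290 × (depth of known layers): K_1 = 103751 − 3290×35.9 = −14360; K_2 = 73788 − 3290×(3.38 + 25.8) = −22214.2.
Balance: K_1 − x×(3290 − 922) = K_2, so x = (K_1 − K_2)/(3290 − 922) = 7854.2/2368 = 3.32 km.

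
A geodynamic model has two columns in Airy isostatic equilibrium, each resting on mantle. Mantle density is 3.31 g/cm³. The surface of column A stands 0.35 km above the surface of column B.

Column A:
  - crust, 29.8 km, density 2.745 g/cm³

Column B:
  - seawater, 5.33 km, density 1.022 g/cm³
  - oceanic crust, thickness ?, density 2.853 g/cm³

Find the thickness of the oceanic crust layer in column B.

Take the compensation level at the base of the deeper column (depth z_c below the surface of column A) and equate Σ ρ_i t_i down to z_c; mantle fills any gap and the z_c terms cancel.
Column A: 29.8×2.745 + (z_c − 29.8)×3.31
Column B: 0.35×0 + 5.33×1.022 + x×2.853 + (z_c − 0.35 − 5.33 − x)×3.31
The z_c×3.31 term appears on both sides and cancels. Collect the known terms of each column as K = Σ(ρt)_known − 3.31 × (depth of known layers): K_A = 81.801 − 3.31×29.8 = −16.837; K_B = 5.44726 − 3.31×(0.35 + 5.33) = −13.35354.
Balance: K_A = K_B − x×(3.31 − 2.853), so x = (K_B − K_A)/(3.31 − 2.853) = 3.48346/0.457 = 7.62 km.

7.62 km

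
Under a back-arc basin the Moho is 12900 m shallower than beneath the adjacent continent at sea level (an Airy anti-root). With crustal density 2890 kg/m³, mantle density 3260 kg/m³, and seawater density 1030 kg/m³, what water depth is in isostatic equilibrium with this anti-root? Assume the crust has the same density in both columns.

2570 m

Replacing a thickness d of crust by seawater at the top must be balanced by replacing crust with mantle at the base: d (ρ_c − ρ_w) = a (ρ_m − ρ_c).
d = a (ρ_m − ρ_c)/(ρ_c − ρ_w) = 12900 m × 370/1860 = 2570 m.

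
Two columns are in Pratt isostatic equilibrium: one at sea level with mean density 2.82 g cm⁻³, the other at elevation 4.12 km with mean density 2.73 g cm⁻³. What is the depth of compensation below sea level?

ρ_ref D = ρ (D + h) → D (ρ_ref − ρ) = ρ h.
D = ρ h/(ρ_ref − ρ) = 2.73 × 4.12 km/(2.82 − 2.73) = 125 km.

125 km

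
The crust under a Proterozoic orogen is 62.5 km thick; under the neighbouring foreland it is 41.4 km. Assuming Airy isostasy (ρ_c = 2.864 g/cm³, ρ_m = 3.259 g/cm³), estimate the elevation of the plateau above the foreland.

2.56 km

Excess crust Δ = 62.5 km − 41.4 km = 21.1 km, split between elevation h and root r with h + r = Δ.
Airy balance ρ_c h = (ρ_m − ρ_c) r gives r = h ρ_c/(ρ_m − ρ_c), so h (1 + ρ_c/(ρ_m − ρ_c)) = Δ, i.e. h = Δ (ρ_m − ρ_c)/ρ_m.
h = 21.1 km × 0.395/3.259 = 2.56 km.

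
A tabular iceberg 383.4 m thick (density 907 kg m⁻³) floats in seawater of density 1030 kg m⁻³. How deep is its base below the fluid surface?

338 m

Draft d = t ρ_obj/ρ_fluid = 383.4 m × 907/1030 = 338 m.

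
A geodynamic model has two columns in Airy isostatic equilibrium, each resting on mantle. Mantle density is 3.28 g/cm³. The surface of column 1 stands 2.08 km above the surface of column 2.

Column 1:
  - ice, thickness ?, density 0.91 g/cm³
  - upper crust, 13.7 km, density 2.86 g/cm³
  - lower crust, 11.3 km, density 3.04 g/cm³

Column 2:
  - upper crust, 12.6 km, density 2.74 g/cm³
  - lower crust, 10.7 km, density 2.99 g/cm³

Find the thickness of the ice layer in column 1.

Take the compensation level at the base of the deeper column (depth z_c below the surface of column 1) and equate Σ ρ_i t_i down to z_c; mantle fills any gap and the z_c terms cancel.
Column 1: x×0.91 + 13.7×2.86 + 11.3×3.04 + (z_c − 25 − x)×3.28
Column 2: 2.08×0 + 12.6×2.74 + 10.7×2.99 + (z_c − 2.08 − 23.3)×3.28
The z_c×3.28 term appears on both sides and cancels. Collect the known terms of each column as K = Σ(ρt)_known − 3.28 × (depth of known layers): K_1 = 73.534 − 3.28×25 = −8.466; K_2 = 66.517 − 3.28×(2.08 + 23.3) = −16.7294.
Balance: K_1 − x×(3.28 − 0.91) = K_2, so x = (K_1 − K_2)/(3.28 − 0.91) = 8.2634/2.37 = 3.49 km.

3.49 km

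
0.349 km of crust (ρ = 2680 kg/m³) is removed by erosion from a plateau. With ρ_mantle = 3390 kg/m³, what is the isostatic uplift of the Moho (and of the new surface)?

Unloading: uplift u = e ρ_c/ρ_m = 0.349 km × 2680/3390 = 0.276 km.

0.276 km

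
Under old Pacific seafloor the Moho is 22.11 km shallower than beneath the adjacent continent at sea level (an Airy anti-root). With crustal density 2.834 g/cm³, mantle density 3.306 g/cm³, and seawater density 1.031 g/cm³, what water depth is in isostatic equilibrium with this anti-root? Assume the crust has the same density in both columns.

5.79 km

Replacing a thickness d of crust by seawater at the top must be balanced by replacing crust with mantle at the base: d (ρ_c − ρ_w) = a (ρ_m − ρ_c).
d = a (ρ_m − ρ_c)/(ρ_c − ρ_w) = 22.11 km × 0.472/1.803 = 5.79 km.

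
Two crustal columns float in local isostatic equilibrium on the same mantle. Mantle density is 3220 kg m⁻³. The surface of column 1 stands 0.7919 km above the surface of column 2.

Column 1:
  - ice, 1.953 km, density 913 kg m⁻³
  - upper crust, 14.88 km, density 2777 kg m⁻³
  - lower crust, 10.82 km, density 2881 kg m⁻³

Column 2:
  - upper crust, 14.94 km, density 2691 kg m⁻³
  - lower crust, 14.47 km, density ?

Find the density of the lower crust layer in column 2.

Take the compensation level at the base of the deeper column (depth z_c below the surface of column 1) and equate Σ ρ_i t_i down to z_c; mantle fills any gap and the z_c terms cancel.
Column 1: 1.953×913 + 14.88×2777 + 10.82×2881 + (z_c − 27.653)×3220
Column 2: 0.7919×0 + 14.94×2691 + 14.47×ρ + (z_c − 0.7919 − 29.41)×3220
The z_c×3220 term appears on both sides and cancels. Collect the known terms of each column as K = Σ(ρt)_known − 3220 × (depth of known layers): K_1 = 74277.269 − 3220×27.653 = −14765.391; K_2 = 40203.54 − 3220×(0.7919 + 29.41) = −57046.578.
Balance: K_1 = K_2 + 14.47×ρ, so ρ = (K_1 − K_2)/14.47 = 42281.2/14.47 = 2920 kg m⁻³.

2920 kg m⁻³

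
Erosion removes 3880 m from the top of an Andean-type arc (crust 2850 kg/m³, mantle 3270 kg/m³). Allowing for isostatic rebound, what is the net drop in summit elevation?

498 m

Rebound u = e ρ_c/ρ_m = 3880 m × 2850/3270 = 3382 m.
Net surface drop = e − u = 3880 m − 3382 m = e (ρ_m − ρ_c)/ρ_m = 498 m.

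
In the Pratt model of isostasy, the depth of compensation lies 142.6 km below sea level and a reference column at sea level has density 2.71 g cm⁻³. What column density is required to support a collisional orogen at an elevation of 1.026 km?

2.69 g cm⁻³

Pratt balance: ρ_ref D = ρ (D + h).
ρ = ρ_ref D/(D + h) = 2.71 × 142.6 km/(142.6 km + 1.026 km) = 2.69 g cm⁻³.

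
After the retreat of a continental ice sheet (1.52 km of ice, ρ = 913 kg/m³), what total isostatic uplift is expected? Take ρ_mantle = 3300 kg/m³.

Removing the load lets mantle flow back in; uplift u satisfies ρ_ice t = ρ_m u.
u = t ρ_ice/ρ_m = 1.52 km × 913/3300 = 0.421 km.

0.421 km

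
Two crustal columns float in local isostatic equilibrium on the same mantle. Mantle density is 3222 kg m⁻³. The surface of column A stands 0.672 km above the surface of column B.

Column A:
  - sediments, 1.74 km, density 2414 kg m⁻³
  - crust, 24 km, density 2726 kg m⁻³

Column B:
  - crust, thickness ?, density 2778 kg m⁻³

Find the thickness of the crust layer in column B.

25.1 km

Take the compensation level at the base of the deeper column (depth z_c below the surface of column A) and equate Σ ρ_i t_i down to z_c; mantle fills any gap and the z_c terms cancel.
Column A: 1.74×2414 + 24×2726 + (z_c − 25.74)×3222
Column B: 0.672×0 + x×2778 + (z_c − 0.672 − 0 − x)×3222
The z_c×3222 term appears on both sides and cancels. Collect the known terms of each column as K = Σ(ρt)_known − 3222 × (depth of known layers): K_A = 69624.36 − 3222×25.74 = −13309.92; K_B = 0 − 3222×(0.672 + 0) = −2165.184.
Balance: K_A = K_B − x×(3222 − 2778), so x = (K_B − K_A)/(3222 − 2778) = 11144.7/444 = 25.1 km.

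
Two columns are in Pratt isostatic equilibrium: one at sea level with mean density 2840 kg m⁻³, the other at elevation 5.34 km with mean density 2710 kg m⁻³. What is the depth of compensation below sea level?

ρ_ref D = ρ (D + h) → D (ρ_ref − ρ) = ρ h.
D = ρ h/(ρ_ref − ρ) = 2710 × 5.34 km/(2840 − 2710) = 111 km.

111 km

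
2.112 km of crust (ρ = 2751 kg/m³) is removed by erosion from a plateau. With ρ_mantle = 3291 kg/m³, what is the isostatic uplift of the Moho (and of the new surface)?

Unloading: uplift u = e ρ_c/ρ_m = 2.112 km × 2751/3291 = 1.77 km.

1.77 km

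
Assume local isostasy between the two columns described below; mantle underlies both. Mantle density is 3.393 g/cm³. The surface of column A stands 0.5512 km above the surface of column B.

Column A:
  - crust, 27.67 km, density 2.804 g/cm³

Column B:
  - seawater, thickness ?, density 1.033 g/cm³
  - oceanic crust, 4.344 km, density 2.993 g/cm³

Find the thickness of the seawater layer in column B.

5.38 km

Take the compensation level at the base of the deeper column (depth z_c below the surface of column A) and equate Σ ρ_i t_i down to z_c; mantle fills any gap and the z_c terms cancel.
Column A: 27.67×2.804 + (z_c − 27.67)×3.393
Column B: 0.5512×0 + x×1.033 + 4.344×2.993 + (z_c − 0.5512 − 4.344 − x)×3.393
The z_c×3.393 term appears on both sides and cancels. Collect the known terms of each column as K = Σ(ρt)_known − 3.393 × (depth of known layers): K_A = 77.58668 − 3.393×27.67 = −16.29763; K_B = 13.001592 − 3.393×(0.5512 + 4.344) = −3.6078216.
Balance: K_A = K_B − x×(3.393 − 1.033), so x = (K_B − K_A)/(3.393 − 1.033) = 12.6898/2.36 = 5.38 km.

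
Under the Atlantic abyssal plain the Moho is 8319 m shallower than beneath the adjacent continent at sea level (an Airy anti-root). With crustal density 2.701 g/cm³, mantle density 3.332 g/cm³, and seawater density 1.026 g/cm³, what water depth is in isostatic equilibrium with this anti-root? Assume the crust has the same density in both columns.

3130 m

Replacing a thickness d of crust by seawater at the top must be balanced by replacing crust with mantle at the base: d (ρ_c − ρ_w) = a (ρ_m − ρ_c).
d = a (ρ_m − ρ_c)/(ρ_c − ρ_w) = 8319 m × 0.631/1.675 = 3130 m.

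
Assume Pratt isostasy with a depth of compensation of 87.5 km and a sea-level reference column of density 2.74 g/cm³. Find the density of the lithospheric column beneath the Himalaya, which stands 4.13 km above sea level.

2.62 g/cm³

Pratt balance: ρ_ref D = ρ (D + h).
ρ = ρ_ref D/(D + h) = 2.74 × 87.5 km/(87.5 km + 4.13 km) = 2.62 g/cm³.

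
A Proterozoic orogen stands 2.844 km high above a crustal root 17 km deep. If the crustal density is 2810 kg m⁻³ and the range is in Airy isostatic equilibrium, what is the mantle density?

3280 kg m⁻³

Airy balance: ρ_c h = (ρ_m − ρ_c) r → ρ_m = ρ_c (1 + h/r).
ρ_m = 2810 × (1 + 2.844 km/17 km) = 3280 kg m⁻³.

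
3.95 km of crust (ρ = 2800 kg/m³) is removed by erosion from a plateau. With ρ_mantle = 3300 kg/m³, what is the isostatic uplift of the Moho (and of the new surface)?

3.35 km

Unloading: uplift u = e ρ_c/ρ_m = 3.95 km × 2800/3300 = 3.35 km.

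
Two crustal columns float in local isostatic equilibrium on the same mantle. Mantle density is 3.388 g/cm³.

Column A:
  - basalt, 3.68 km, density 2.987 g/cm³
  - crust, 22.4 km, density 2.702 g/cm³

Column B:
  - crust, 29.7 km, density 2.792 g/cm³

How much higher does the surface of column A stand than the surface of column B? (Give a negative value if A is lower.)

−0.254 km

For any compensation level in the mantle, the mantle terms cancel and isostasy reduces to e = (Σt_A − Σt_B) − (Σ(ρt)_A − Σ(ρt)_B) / ρ_m.
Σt_A = 26.08 km; Σt_B = 29.7 km; Σ(ρt)_A = 71.51696; Σ(ρt)_B = 82.9224 (in km·g/cm³).
e = (26.08 − 29.7) − (71.51696 − 82.9224) / 3.388 = −0.254 km.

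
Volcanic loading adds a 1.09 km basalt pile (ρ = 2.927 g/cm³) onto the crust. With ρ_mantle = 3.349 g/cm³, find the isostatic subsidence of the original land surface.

0.953 km

Subaerial loading: s = t ρ_load / ρ_m.
s = 1.09 km × 2.927/3.349 = 0.953 km.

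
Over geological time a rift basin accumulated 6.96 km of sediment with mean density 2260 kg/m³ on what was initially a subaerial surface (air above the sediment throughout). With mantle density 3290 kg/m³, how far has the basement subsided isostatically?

4.78 km

Subaerial load: s = t ρ_sed / ρ_m = 6.96 km × 2260/3290 = 4.78 km.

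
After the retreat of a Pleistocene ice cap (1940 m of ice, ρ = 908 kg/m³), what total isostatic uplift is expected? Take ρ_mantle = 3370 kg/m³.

523 m

Removing the load lets mantle flow back in; uplift u satisfies ρ_ice t = ρ_m u.
u = t ρ_ice/ρ_m = 1940 m × 908/3370 = 523 m.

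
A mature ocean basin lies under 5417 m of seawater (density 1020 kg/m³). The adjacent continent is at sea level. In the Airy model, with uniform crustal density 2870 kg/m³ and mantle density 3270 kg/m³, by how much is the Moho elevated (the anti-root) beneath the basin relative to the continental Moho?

25100 m

Equating mass per unit area of the two columns: replacing crust with seawater at the top is compensated by replacing crust with mantle at the base: d (ρ_c − ρ_w) = a (ρ_m − ρ_c).
a = d (ρ_c − ρ_w)/(ρ_m − ρ_c) = 5417 m × 1850/400 = 25100 m.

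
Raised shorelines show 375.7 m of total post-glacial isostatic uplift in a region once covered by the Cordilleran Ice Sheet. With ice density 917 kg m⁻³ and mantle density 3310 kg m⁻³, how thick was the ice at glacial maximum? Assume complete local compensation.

1360 m

u = t ρ_ice/ρ_m → t = u ρ_m/ρ_ice = 375.7 m × 3310/917 = 1360 m.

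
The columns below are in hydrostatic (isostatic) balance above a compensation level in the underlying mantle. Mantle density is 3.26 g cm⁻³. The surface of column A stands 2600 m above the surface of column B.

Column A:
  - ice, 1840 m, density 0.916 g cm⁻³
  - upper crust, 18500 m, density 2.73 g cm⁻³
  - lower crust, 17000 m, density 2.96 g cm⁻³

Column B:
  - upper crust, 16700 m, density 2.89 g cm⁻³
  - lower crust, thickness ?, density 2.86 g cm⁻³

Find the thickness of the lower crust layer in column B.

Take the compensation level at the base of the deeper column (depth z_c below the surface of column A) and equate Σ ρ_i t_i down to z_c; mantle fills any gap and the z_c terms cancel.
Column A: 1840×0.916 + 18500×2.73 + 17000×2.96 + (z_c − 37340)×3.26
Column B: 2600×0 + 16700×2.89 + x×2.86 + (z_c − 2600 − 16700 − x)×3.26
The z_c×3.26 term appears on both sides and cancels. Collect the known terms of each column as K = Σ(ρt)_known − 3.26 × (depth of known layers): K_A = 102510.44 − 3.26×37340 = −19217.96; K_B = 48263 − 3.26×(2600 + 16700) = −14655.
Balance: K_A = K_B − x×(3.26 − 2.86), so x = (K_B − K_A)/(3.26 − 2.86) = 4562.96/0.4 = 11400 m.

11400 m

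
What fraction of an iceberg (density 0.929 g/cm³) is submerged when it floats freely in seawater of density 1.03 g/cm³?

Submerged fraction = ρ_obj/ρ_fluid = 0.929/1.03 = 90.2%.

90.2%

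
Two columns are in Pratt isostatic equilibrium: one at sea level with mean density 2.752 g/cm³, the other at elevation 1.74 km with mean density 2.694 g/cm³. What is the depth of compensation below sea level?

ρ_ref D = ρ (D + h) → D (ρ_ref − ρ) = ρ h.
D = ρ h/(ρ_ref − ρ) = 2.694 × 1.74 km/(2.752 − 2.694) = 80.8 km.

80.8 km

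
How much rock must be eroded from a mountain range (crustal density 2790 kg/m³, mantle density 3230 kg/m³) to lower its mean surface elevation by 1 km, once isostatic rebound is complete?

Net drop Δ = e − u = e − e ρ_c/ρ_m = e (ρ_m − ρ_c)/ρ_m.
e = Δ ρ_m/(ρ_m − ρ_c) = 1 km × 3230/440 = 7.34 km.

7.34 km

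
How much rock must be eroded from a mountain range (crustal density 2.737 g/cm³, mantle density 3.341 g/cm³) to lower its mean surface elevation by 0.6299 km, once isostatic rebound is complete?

3.48 km

Net drop Δ = e − u = e − e ρ_c/ρ_m = e (ρ_m − ρ_c)/ρ_m.
e = Δ ρ_m/(ρ_m − ρ_c) = 0.6299 km × 3.341/0.604 = 3.48 km.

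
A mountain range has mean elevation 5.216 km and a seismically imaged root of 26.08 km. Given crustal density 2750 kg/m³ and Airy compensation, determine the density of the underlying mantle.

Airy balance: ρ_c h = (ρ_m − ρ_c) r → ρ_m = ρ_c (1 + h/r).
ρ_m = 2750 × (1 + 5.216 km/26.08 km) = 3300 kg/m³.

3300 kg/m³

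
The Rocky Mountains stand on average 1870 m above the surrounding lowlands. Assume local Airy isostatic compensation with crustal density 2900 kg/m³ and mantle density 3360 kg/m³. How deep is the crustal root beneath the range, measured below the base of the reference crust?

In Airy isostatic equilibrium: the weight of the topography is balanced by the buoyancy of the root, ρ_c h = (ρ_m − ρ_c) r.
r = h · ρ_c / (ρ_m − ρ_c) = 1870 m × 2900 / (3360 − 2900) = 11800 m.

11800 m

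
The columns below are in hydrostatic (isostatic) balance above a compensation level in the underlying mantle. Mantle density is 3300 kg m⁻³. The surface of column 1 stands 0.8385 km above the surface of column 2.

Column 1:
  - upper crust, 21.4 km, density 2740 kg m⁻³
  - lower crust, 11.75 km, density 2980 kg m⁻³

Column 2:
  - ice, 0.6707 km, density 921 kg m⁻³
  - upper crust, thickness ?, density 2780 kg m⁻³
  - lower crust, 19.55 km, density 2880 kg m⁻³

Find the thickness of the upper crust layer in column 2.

Take the compensation level at the base of the deeper column (depth z_c below the surface of column 1) and equate Σ ρ_i t_i down to z_c; mantle fills any gap and the z_c terms cancel.
Column 1: 21.4×2740 + 11.75×2980 + (z_c − 33.15)×3300
Column 2: 0.8385×0 + 0.6707×921 + x×2780 + 19.55×2880 + (z_c − 0.8385 − 20.2207 − x)×3300
The z_c×3300 term appears on both sides and cancels. Collect the known terms of each column as K = Σ(ρt)_known − 3300 × (depth of known layers): K_1 = 93651 − 3300×33.15 = −15744; K_2 = 56921.7147 − 3300×(0.8385 + 20.2207) = −12573.6453.
Balance: K_1 = K_2 − x×(3300 − 2780), so x = (K_2 − K_1)/(3300 − 2780) = 3170.35/520 = 6.1 km.

6.1 km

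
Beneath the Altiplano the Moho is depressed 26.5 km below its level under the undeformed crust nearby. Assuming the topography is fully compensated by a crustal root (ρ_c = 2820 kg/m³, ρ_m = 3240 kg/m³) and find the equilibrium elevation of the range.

3.95 km

For local isostatic compensation: ρ_c h = (ρ_m − ρ_c) r.
h = r (ρ_m − ρ_c) / ρ_c = 26.5 km × (3240 − 2820) / 2820 = 3.95 km.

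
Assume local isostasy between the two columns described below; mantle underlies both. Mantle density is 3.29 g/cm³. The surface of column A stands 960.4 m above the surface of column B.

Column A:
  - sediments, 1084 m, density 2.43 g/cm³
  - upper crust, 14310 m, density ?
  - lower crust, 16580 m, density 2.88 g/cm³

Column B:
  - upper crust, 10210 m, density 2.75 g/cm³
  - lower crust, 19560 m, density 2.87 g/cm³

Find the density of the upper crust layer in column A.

Take the compensation level at the base of the deeper column (depth z_c below the surface of column A) and equate Σ ρ_i t_i down to z_c; mantle fills any gap and the z_c terms cancel.
Column A: 1084×2.43 + 14310×ρ + 16580×2.88 + (z_c − 31974)×3.29
Column B: 960.4×0 + 10210×2.75 + 19560×2.87 + (z_c − 960.4 − 29770)×3.29
The z_c×3.29 term appears on both sides and cancels. Collect the known terms of each column as K = Σ(ρt)_known − 3.29 × (depth of known layers): K_A = 50384.52 − 3.29×31974 = −54809.94; K_B = 84214.7 − 3.29×(960.4 + 29770) = −16888.316.
Balance: K_A + 14310×ρ = K_B, so ρ = (K_B − K_A)/14310 = 37921.6/14310 = 2.65 g/cm³.

2.65 g/cm³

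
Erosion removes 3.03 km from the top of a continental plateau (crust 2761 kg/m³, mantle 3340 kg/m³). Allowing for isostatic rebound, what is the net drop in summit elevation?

Rebound u = e ρ_c/ρ_m = 3.03 km × 2761/3340 = 2.505 km.
Net surface drop = e − u = 3.03 km − 2.505 km = e (ρ_m − ρ_c)/ρ_m = 0.525 km.

0.525 km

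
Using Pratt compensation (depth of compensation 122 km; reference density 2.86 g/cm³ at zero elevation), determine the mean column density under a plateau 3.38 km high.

Pratt balance: ρ_ref D = ρ (D + h).
ρ = ρ_ref D/(D + h) = 2.86 × 122 km/(122 km + 3.38 km) = 2.78 g/cm³.

2.78 g/cm³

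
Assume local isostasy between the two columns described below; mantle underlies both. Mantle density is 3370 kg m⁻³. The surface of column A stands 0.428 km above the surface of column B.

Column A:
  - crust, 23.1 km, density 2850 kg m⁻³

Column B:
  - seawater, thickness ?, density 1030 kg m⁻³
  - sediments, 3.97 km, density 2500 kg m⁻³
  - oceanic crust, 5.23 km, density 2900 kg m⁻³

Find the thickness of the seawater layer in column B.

1.99 km

Take the compensation level at the base of the deeper column (depth z_c below the surface of column A) and equate Σ ρ_i t_i down to z_c; mantle fills any gap and the z_c terms cancel.
Column A: 23.1×2850 + (z_c − 23.1)×3370
Column B: 0.428×0 + x×1030 + 3.97×2500 + 5.23×2900 + (z_c − 0.428 − 9.2 − x)×3370
The z_c×3370 term appears on both sides and cancels. Collect the known terms of each column as K = Σ(ρt)_known − 3370 × (depth of known layers): K_A = 65835 − 3370×23.1 = −12012; K_B = 25092 − 3370×(0.428 + 9.2) = −7354.36.
Balance: K_A = K_B − x×(3370 − 1030), so x = (K_B − K_A)/(3370 − 1030) = 4657.64/2340 = 1.99 km.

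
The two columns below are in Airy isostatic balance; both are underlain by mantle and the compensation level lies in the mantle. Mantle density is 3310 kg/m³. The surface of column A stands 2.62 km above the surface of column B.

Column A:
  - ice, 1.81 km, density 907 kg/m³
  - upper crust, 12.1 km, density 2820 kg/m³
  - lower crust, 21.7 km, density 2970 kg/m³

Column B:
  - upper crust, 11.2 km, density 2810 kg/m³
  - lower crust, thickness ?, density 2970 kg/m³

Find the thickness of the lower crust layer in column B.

Take the compensation level at the base of the deeper column (depth z_c below the surface of column A) and equate Σ ρ_i t_i down to z_c; mantle fills any gap and the z_c terms cancel.
Column A: 1.81×907 + 12.1×2820 + 21.7×2970 + (z_c − 35.61)×3310
Column B: 2.62×0 + 11.2×2810 + x×2970 + (z_c − 2.62 − 11.2 − x)×3310
The z_c×3310 term appears on both sides and cancels. Collect the known terms of each column as K = Σ(ρt)_known − 3310 × (depth of known layers): K_A = 100212.67 − 3310×35.61 = −17656.43; K_B = 31472 − 3310×(2.62 + 11.2) = −14272.2.
Balance: K_A = K_B − x×(3310 − 2970), so x = (K_B − K_A)/(3310 − 2970) = 3384.23/340 = 9.95 km.

9.95 km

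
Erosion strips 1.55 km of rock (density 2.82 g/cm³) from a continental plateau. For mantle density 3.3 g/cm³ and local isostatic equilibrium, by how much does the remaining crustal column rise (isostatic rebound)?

Unloading: uplift u = e ρ_c/ρ_m = 1.55 km × 2.82/3.3 = 1.32 km.

1.32 km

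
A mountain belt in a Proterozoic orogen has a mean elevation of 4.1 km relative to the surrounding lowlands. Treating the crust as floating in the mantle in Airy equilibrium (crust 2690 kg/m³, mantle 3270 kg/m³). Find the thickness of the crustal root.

By Archimedes' principle applied to the lithosphere: the weight of the topography is balanced by the buoyancy of the root, ρ_c h = (ρ_m − ρ_c) r.
r = h · ρ_c / (ρ_m − ρ_c) = 4.1 km × 2690 / (3270 − 2690) = 19 km.

19 km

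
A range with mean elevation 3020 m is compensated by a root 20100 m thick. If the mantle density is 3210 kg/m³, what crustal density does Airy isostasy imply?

ρ_c h = (ρ_m − ρ_c) r → ρ_c (h + r) = ρ_m r → ρ_c = ρ_m r / (h + r).
ρ_c = 3210 × 20100 m / (3020 m + 20100 m) = 2790 kg/m³.

2790 kg/m³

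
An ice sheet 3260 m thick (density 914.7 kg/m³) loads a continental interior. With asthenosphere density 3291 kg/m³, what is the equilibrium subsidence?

Equating mass per unit area of the two columns: the ice load ρ_ice t is balanced by mantle displaced below, ρ_m s.
s = t ρ_ice / ρ_m = 3260 m × 914.7/3291 = 906 m.

906 m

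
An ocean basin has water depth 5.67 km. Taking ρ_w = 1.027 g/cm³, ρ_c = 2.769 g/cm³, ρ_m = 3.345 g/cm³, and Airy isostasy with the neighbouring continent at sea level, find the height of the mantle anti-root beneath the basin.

17.1 km

In Airy isostatic equilibrium: replacing crust with seawater at the top is compensated by replacing crust with mantle at the base: d (ρ_c − ρ_w) = a (ρ_m − ρ_c).
a = d (ρ_c − ρ_w)/(ρ_m − ρ_c) = 5.67 km × 1.742/0.576 = 17.1 km.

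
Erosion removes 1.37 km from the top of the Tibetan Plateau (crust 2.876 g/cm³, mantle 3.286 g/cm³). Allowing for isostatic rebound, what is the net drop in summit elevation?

Rebound u = e ρ_c/ρ_m = 1.37 km × 2.876/3.286 = 1.199 km.
Net surface drop = e − u = 1.37 km − 1.199 km = e (ρ_m − ρ_c)/ρ_m = 0.171 km.

0.171 km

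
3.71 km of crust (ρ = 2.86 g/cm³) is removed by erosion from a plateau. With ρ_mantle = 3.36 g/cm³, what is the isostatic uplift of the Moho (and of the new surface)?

3.16 km

Unloading: uplift u = e ρ_c/ρ_m = 3.71 km × 2.86/3.36 = 3.16 km.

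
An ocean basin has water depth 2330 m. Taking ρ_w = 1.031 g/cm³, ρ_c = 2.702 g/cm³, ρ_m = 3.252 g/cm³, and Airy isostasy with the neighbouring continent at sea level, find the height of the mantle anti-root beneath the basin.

7080 m

For local isostatic compensation: replacing crust with seawater at the top is compensated by replacing crust with mantle at the base: d (ρ_c − ρ_w) = a (ρ_m − ρ_c).
a = d (ρ_c − ρ_w)/(ρ_m − ρ_c) = 2330 m × 1.671/0.55 = 7080 m.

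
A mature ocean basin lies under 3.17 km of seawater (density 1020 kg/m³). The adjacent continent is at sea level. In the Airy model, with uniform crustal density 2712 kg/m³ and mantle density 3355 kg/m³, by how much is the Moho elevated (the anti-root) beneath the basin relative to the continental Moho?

8.34 km

In Airy isostatic equilibrium: replacing crust with seawater at the top is compensated by replacing crust with mantle at the base: d (ρ_c − ρ_w) = a (ρ_m − ρ_c).
a = d (ρ_c − ρ_w)/(ρ_m − ρ_c) = 3.17 km × 1692/643 = 8.34 km.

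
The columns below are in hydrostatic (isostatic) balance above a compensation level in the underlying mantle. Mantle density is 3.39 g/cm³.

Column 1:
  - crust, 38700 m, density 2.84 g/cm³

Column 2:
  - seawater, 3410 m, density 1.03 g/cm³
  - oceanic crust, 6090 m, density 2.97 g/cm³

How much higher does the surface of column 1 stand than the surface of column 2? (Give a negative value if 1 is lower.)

For any compensation level in the mantle, the mantle terms cancel and isostasy reduces to e = (Σt_1 − Σt_2) − (Σ(ρt)_1 − Σ(ρt)_2) / ρ_m.
Σt_1 = 38700 m; Σt_2 = 9500 m; Σ(ρt)_1 = 109908; Σ(ρt)_2 = 21599.6 (in m·g/cm³).
e = (38700 − 9500) − (109908 − 21599.6) / 3.39 = 3150 m.

3150 m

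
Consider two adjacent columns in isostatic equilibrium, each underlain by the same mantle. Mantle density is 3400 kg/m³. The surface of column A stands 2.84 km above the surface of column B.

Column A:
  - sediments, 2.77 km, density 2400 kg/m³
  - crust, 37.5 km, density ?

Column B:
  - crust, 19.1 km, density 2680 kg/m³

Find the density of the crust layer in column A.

Take the compensation level at the base of the deeper column (depth z_c below the surface of column A) and equate Σ ρ_i t_i down to z_c; mantle fills any gap and the z_c terms cancel.
Column A: 2.77×2400 + 37.5×ρ + (z_c − 40.27)×3400
Column B: 2.84×0 + 19.1×2680 + (z_c − 2.84 − 19.1)×3400
The z_c×3400 term appears on both sides and cancels. Collect the known terms of each column as K = Σ(ρt)_known − 3400 × (depth of known layers): K_A = 6648 − 3400×40.27 = −130270; K_B = 51188 − 3400×(2.84 + 19.1) = −23408.
Balance: K_A + 37.5×ρ = K_B, so ρ = (K_B − K_A)/37.5 = 106862/37.5 = 2850 kg/m³.

2850 kg/m³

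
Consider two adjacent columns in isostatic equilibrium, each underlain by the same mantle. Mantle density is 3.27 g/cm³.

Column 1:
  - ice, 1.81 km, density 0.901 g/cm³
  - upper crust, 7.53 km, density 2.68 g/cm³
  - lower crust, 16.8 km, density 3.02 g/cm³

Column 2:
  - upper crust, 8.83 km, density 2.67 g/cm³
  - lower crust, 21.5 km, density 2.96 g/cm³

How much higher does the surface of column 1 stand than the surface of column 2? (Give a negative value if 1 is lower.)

0.296 km

For any compensation level in the mantle, the mantle terms cancel and isostasy reduces to e = (Σt_1 − Σt_2) − (Σ(ρt)_1 − Σ(ρt)_2) / ρ_m.
Σt_1 = 26.14 km; Σt_2 = 30.33 km; Σ(ρt)_1 = 72.54721; Σ(ρt)_2 = 87.2161 (in km·g/cm³).
e = (26.14 − 30.33) − (72.54721 − 87.2161) / 3.27 = 0.296 km.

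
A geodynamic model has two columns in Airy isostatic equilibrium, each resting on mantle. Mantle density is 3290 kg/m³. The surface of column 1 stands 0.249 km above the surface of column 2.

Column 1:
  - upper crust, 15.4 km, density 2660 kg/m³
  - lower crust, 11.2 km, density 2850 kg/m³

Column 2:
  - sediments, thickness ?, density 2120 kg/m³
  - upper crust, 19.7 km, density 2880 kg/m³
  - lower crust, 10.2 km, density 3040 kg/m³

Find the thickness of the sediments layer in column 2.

2.72 km

Take the compensation level at the base of the deeper column (depth z_c below the surface of column 1) and equate Σ ρ_i t_i down to z_c; mantle fills any gap and the z_c terms cancel.
Column 1: 15.4×2660 + 11.2×2850 + (z_c − 26.6)×3290
Column 2: 0.249×0 + x×2120 + 19.7×2880 + 10.2×3040 + (z_c − 0.249 − 29.9 − x)×3290
The z_c×3290 term appears on both sides and cancels. Collect the known terms of each column as K = Σ(ρt)_known − 3290 × (depth of known layers): K_1 = 72884 − 3290×26.6 = −14630; K_2 = 87744 − 3290×(0.249 + 29.9) = −11446.21.
Balance: K_1 = K_2 − x×(3290 − 2120), so x = (K_2 − K_1)/(3290 − 2120) = 3183.79/1170 = 2.72 km.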